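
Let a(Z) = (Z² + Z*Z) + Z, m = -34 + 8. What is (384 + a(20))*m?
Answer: -31304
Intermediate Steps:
m = -26
a(Z) = Z + 2*Z² (a(Z) = (Z² + Z²) + Z = 2*Z² + Z = Z + 2*Z²)
(384 + a(20))*m = (384 + 20*(1 + 2*20))*(-26) = (384 + 20*(1 + 40))*(-26) = (384 + 20*41)*(-26) = (384 + 820)*(-26) = 1204*(-26) = -31304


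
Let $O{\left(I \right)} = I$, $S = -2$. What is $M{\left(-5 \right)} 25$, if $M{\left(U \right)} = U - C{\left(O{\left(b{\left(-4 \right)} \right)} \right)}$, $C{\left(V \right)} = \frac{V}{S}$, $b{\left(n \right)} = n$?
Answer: $-175$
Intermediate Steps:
$C{\left(V \right)} = - \frac{V}{2}$ ($C{\left(V \right)} = \frac{V}{-2} = V \left(- \frac{1}{2}\right) = - \frac{V}{2}$)
$M{\left(U \right)} = -2 + U$ ($M{\left(U \right)} = U - \left(- \frac{1}{2}\right) \left(-4\right) = U - 2 = -2 + U$)
$M{\left(-5 \right)} 25 = \left(-2 - 5\right) 25 = \left(-7\right) 25 = -175$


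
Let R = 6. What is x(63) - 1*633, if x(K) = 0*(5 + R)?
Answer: -633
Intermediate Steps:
x(K) = 0 (x(K) = 0*(5 + 6) = 0*11 = 0)
x(63) - 1*633 = 0 - 1*633 = 0 - 633 = -633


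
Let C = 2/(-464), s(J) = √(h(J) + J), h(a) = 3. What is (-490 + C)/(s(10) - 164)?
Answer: 4660921/1559214 + 113681*√13/6236856 ≈ 3.0550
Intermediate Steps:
s(J) = √(3 + J)
C = -1/232 (C = 2*(-1/464) = -1/232 ≈ -0.0043103)
(-490 + C)/(s(10) - 164) = (-490 - 1/232)/(√(3 + 10) - 164) = -113681/(232*(√13 - 164)) = -113681/(232*(-164 + √13))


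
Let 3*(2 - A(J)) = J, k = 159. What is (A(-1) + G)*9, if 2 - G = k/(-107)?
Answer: 5604/107 ≈ 52.374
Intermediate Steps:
A(J) = 2 - J/3
G = 373/107 (G = 2 - 159/(-107) = 2 - 159*(-1)/107 = 2 - 1*(-159/107) = 2 + 159/107 = 373/107 ≈ 3.4860)
(A(-1) + G)*9 = ((2 - ⅓*(-1)) + 373/107)*9 = ((2 + ⅓) + 373/107)*9 = (7/3 + 373/107)*9 = (1868/321)*9 = 5604/107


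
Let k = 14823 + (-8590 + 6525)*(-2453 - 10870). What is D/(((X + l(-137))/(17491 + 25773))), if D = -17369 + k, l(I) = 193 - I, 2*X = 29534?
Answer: 1190168801536/15097 ≈ 7.8835e+7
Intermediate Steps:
X = 14767 (X = (½)*29534 = 14767)
k = 27526818 (k = 14823 - 2065*(-13323) = 14823 + 27511995 = 27526818)
D = 27509449 (D = -17369 + 27526818 = 27509449)
D/(((X + l(-137))/(17491 + 25773))) = 27509449/(((14767 + (193 - 1*(-137)))/(17491 + 25773))) = 27509449/(((14767 + (193 + 137))/43264)) = 27509449/(((14767 + 330)*(1/43264))) = 27509449/((15097*(1/43264))) = 27509449/(15097/43264) = 27509449*(43264/15097) = 1190168801536/15097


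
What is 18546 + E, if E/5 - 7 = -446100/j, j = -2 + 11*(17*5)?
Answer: 5035191/311 ≈ 16190.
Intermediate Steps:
j = 933 (j = -2 + 11*85 = -2 + 935 = 933)
E = -732615/311 (E = 35 + 5*(-446100/933) = 35 + 5*(-446100*1/933) = 35 + 5*(-148700/311) = 35 - 743500/311 = -732615/311 ≈ -2355.7)
18546 + E = 18546 - 732615/311 = 5035191/311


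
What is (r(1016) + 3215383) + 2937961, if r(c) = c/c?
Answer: 6153345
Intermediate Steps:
r(c) = 1
(r(1016) + 3215383) + 2937961 = (1 + 3215383) + 2937961 = 3215384 + 2937961 = 6153345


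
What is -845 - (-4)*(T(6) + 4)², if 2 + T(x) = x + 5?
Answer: -169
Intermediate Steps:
T(x) = 3 + x (T(x) = -2 + (x + 5) = -2 + (5 + x) = 3 + x)
-845 - (-4)*(T(6) + 4)² = -845 - (-4)*((3 + 6) + 4)² = -845 - (-4)*(9 + 4)² = -845 - (-4)*13² = -845 - (-4)*169 = -845 - 1*(-676) = -845 + 676 = -169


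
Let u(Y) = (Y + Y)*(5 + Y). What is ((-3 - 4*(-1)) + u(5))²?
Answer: 10201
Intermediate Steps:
u(Y) = 2*Y*(5 + Y) (u(Y) = (2*Y)*(5 + Y) = 2*Y*(5 + Y))
((-3 - 4*(-1)) + u(5))² = ((-3 - 4*(-1)) + 2*5*(5 + 5))² = ((-3 + 4) + 2*5*10)² = (1 + 100)² = 101² = 10201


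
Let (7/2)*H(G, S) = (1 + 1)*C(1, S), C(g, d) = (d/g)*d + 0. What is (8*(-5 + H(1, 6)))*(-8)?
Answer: -6976/7 ≈ -996.57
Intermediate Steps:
C(g, d) = d**2/g (C(g, d) = d**2/g + 0 = d**2/g)
H(G, S) = 4*S**2/7 (H(G, S) = 2*((1 + 1)*(S**2/1))/7 = 2*(2*(S**2*1))/7 = 2*(2*S**2)/7 = 4*S**2/7)
(8*(-5 + H(1, 6)))*(-8) = (8*(-5 + (4/7)*6**2))*(-8) = (8*(-5 + (4/7)*36))*(-8) = (8*(-5 + 144/7))*(-8) = (8*(109/7))*(-8) = (872/7)*(-8) = -6976/7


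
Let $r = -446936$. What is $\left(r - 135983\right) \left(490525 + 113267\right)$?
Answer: $-351961828848$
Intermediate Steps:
$\left(r - 135983\right) \left(490525 + 113267\right) = \left(-446936 - 135983\right) \left(490525 + 113267\right) = \left(-582919\right) 603792 = -351961828848$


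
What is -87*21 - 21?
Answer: -1848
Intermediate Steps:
-87*21 - 21 = -1827 - 21 = -1848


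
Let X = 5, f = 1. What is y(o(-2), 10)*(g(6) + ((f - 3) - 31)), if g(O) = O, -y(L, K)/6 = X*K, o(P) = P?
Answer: 8100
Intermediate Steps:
y(L, K) = -30*K
y(o(-2), 10)*(g(6) + ((f - 3) - 31)) = (-30*10)*(6 + ((1 - 3) - 31)) = -300*(6 + (-2 - 31)) = -300*(6 - 33) = -300*(-27) = 8100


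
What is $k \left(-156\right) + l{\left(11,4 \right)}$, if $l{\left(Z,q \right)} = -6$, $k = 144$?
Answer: $-22470$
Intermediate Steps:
$k \left(-156\right) + l{\left(11,4 \right)} = 144 \left(-156\right) - 6 = -22464 - 6 = -22470$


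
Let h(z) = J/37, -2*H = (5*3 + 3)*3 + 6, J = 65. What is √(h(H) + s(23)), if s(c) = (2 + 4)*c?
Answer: √191327/37 ≈ 11.822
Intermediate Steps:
s(c) = 6*c
H = -30 (H = -((5*3 + 3)*3 + 6)/2 = -((15 + 3)*3 + 6)/2 = -(18*3 + 6)/2 = -(54 + 6)/2 = -½*60 = -30)
h(z) = 65/37
√(h(H) + s(23)) = √(65/37 + 6*23) = √(65/37 + 138) = √(5171/37) = √191327/37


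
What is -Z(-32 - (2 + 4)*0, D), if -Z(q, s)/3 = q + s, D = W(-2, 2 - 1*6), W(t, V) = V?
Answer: -108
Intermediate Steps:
D = -4 (D = 2 - 1*6 = 2 - 6 = -4)
Z(q, s) = -3*q - 3*s (Z(q, s) = -3*(q + s) = -3*q - 3*s)
-Z(-32 - (2 + 4)*0, D) = -(-3*(-32 - (2 + 4)*0) - 3*(-4)) = -(-3*(-32 - 6*0) + 12) = -(-3*(-32 - 1*0) + 12) = -(-3*(-32 + 0) + 12) = -(-3*(-32) + 12) = -(96 + 12) = -1*108 = -108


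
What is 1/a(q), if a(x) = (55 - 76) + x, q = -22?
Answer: -1/43 ≈ -0.023256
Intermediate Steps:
a(x) = -21 + x
1/a(q) = 1/(-21 - 22) = 1/(-43) = -1/43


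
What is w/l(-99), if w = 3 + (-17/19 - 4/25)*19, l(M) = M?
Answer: 142/825 ≈ 0.17212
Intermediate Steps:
w = -426/25 (w = 3 + (-17*1/19 - 4*1/25)*19 = 3 + (-17/19 - 4/25)*19 = 3 - 501/475*19 = 3 - 501/25 = -426/25 ≈ -17.040)
w/l(-99) = -426/25/(-99) = -426/25*(-1/99) = 142/825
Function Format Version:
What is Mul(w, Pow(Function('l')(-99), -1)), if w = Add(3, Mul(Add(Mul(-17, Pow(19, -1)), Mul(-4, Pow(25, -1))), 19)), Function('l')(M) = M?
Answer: Rational(142, 825) ≈ 0.17212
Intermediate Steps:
w = Rational(-426, 25) (w = Add(3, Mul(Add(Mul(-17, Rational(1, 19)), Mul(-4, Rational(1, 25))), 19)) = Add(3, Mul(Add(Rational(-17, 19), Rational(-4, 25)), 19)) = Add(3, Mul(Rational(-501, 475), 19)) = Add(3, Rational(-501, 25)) = Rational(-426, 25) ≈ -17.040)
Mul(w, Pow(Function('l')(-99), -1)) = Mul(Rational(-426, 25), Pow(-99, -1)) = Mul(Rational(-426, 25), Rational(-1, 99)) = Rational(142, 825)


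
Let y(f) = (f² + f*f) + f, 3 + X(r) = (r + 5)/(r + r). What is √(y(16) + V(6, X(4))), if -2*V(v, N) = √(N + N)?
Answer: √(2112 - I*√15)/2 ≈ 22.978 - 0.021069*I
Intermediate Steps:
X(r) = -3 + (5 + r)/(2*r) (X(r) = -3 + (r + 5)/(r + r) = -3 + (5 + r)/((2*r)) = -3 + (5 + r)*(1/(2*r)) = -3 + (5 + r)/(2*r))
y(f) = f + 2*f² (y(f) = (f² + f²) + f = 2*f² + f = f + 2*f²)
V(v, N) = -√2*√N/2 (V(v, N) = -√(N + N)/2 = -√2*√N/2)
√(y(16) + V(6, X(4))) = √(16*(1 + 2*16) - √2*√((5/2)*(1 - 1*4)/4)/2) = √(16*(1 + 32) - √2*√((5/2)*(¼)*(1 - 4))/2) = √(16*33 - √2*√((5/2)*(¼)*(-3))/2) = √(528 - √2*√(-15/8)/2) = √(528 - √2*I*√30/4/2) = √(528 - I*√15/4)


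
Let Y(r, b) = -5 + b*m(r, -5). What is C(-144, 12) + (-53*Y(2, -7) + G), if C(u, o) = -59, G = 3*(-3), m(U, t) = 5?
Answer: 2052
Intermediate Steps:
G = -9
Y(r, b) = -5 + 5*b (Y(r, b) = -5 + b*5 = -5 + 5*b)
C(-144, 12) + (-53*Y(2, -7) + G) = -59 + (-53*(-5 + 5*(-7)) - 9) = -59 + (-53*(-5 - 35) - 9) = -59 + (-53*(-40) - 9) = -59 + (2120 - 9) = -59 + 2111 = 2052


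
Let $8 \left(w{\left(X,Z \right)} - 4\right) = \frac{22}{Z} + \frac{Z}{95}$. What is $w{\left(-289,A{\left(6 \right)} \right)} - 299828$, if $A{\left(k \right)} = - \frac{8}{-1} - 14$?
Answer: $- \frac{683599783}{2280} \approx -2.9982 \cdot 10^{5}$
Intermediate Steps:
$A{\left(k \right)} = -6$ ($A{\left(k \right)} = \left(-8\right) \left(-1\right) - 14 = 8 - 14 = -6$)
$w{\left(X,Z \right)} = 4 + \frac{Z}{760} + \frac{11}{4 Z}$ ($w{\left(X,Z \right)} = 4 + \frac{\frac{22}{Z} + \frac{Z}{95}}{8} = 4 + \left(\frac{Z}{760} + \frac{11}{4 Z}\right) = 4 + \frac{Z}{760} + \frac{11}{4 Z}$)
$w{\left(-289,A{\left(6 \right)} \right)} - 299828 = \frac{2090 - 6 \left(3040 - 6\right)}{760 \left(-6\right)} - 299828 = \frac{1}{760} \left(- \frac{1}{6}\right) \left(2090 - 18204\right) - 299828 = \frac{1}{760} \left(- \frac{1}{6}\right) \left(-16114\right) - 299828 = \frac{8057}{2280} - 299828 = - \frac{683599783}{2280}$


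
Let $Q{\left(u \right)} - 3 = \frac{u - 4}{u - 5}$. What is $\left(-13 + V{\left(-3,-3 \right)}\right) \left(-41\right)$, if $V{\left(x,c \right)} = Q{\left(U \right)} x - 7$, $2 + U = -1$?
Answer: $\frac{10373}{8} \approx 1296.6$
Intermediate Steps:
$U = -3$ ($U = -2 - 1 = -3$)
$Q{\left(u \right)} = 3 + \frac{-4 + u}{-5 + u}$ ($Q{\left(u \right)} = 3 + \frac{u - 4}{u - 5} = 3 + \frac{-4 + u}{-5 + u}$)
$V{\left(x,c \right)} = -7 + \frac{31 x}{8}$ ($V{\left(x,c \right)} = \frac{-19 + 4 \left(-3\right)}{-5 - 3} x - 7 = \frac{-19 - 12}{-8} x - 7 = \left(- \frac{1}{8}\right) \left(-31\right) x - 7 = \frac{31 x}{8} - 7 = -7 + \frac{31 x}{8}$)
$\left(-13 + V{\left(-3,-3 \right)}\right) \left(-41\right) = \left(-13 + \left(-7 + \frac{31}{8} \left(-3\right)\right)\right) \left(-41\right) = \left(-13 - \frac{149}{8}\right) \left(-41\right) = \left(- \frac{253}{8}\right) \left(-41\right) = \frac{10373}{8}$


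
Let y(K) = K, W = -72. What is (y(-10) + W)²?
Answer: 6724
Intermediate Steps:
(y(-10) + W)² = (-10 - 72)² = (-82)² = 6724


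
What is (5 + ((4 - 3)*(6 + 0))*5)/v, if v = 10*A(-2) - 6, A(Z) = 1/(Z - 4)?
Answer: -105/23 ≈ -4.5652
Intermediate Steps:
A(Z) = 1/(-4 + Z)
v = -23/3 (v = 10/(-4 - 2) - 6 = 10/(-6) - 6 = 10*(-⅙) - 6 = -5/3 - 6 = -23/3 ≈ -7.6667)
(5 + ((4 - 3)*(6 + 0))*5)/v = (5 + ((4 - 3)*(6 + 0))*5)/(-23/3) = (5 + (1*6)*5)*(-3/23) = (5 + 6*5)*(-3/23) = (5 + 30)*(-3/23) = 35*(-3/23) = -105/23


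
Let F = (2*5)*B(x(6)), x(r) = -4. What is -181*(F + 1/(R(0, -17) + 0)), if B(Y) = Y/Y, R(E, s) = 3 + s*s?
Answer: -528701/292 ≈ -1810.6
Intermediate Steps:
R(E, s) = 3 + s**2
B(Y) = 1
F = 10 (F = (2*5)*1 = 10*1 = 10)
-181*(F + 1/(R(0, -17) + 0)) = -181*(10 + 1/((3 + (-17)**2) + 0)) = -181*(10 + 1/((3 + 289) + 0)) = -181*(10 + 1/(292 + 0)) = -181*(10 + 1/292) = -181*2921/292 = -528701/292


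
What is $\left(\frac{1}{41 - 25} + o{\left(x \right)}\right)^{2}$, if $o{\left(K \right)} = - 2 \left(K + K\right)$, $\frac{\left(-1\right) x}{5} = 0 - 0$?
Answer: $\frac{1}{256} \approx 0.0039063$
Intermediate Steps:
$x = 0$ ($x = - 5 \left(0 - 0\right) = - 5 \left(0 + 0\right) = \left(-5\right) 0 = 0$)
$o{\left(K \right)} = - 4 K$ ($o{\left(K \right)} = - 2 \cdot 2 K = - 4 K$)
$\left(\frac{1}{41 - 25} + o{\left(x \right)}\right)^{2} = \left(\frac{1}{41 - 25} - 0\right)^{2} = \left(\frac{1}{16} + 0\right)^{2} = \left(\frac{1}{16}\right)^{2} = \frac{1}{256}$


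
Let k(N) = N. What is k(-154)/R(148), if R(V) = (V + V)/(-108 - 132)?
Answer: 4620/37 ≈ 124.86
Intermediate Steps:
R(V) = -V/120 (R(V) = (2*V)/(-240) = (2*V)*(-1/240) = -V/120)
k(-154)/R(148) = -154/((-1/120*148)) = -154/(-37/30) = -154*(-30/37) = 4620/37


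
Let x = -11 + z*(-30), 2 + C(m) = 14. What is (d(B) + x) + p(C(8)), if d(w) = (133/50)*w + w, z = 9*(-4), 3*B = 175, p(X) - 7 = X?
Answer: 2603/2 ≈ 1301.5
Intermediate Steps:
C(m) = 12 (C(m) = -2 + 14 = 12)
p(X) = 7 + X
B = 175/3 (B = (⅓)*175 = 175/3 ≈ 58.333)
z = -36
d(w) = 183*w/50 (d(w) = (133*(1/50))*w + w = 133*w/50 + w = 183*w/50)
x = 1069 (x = -11 - 36*(-30) = -11 + 1080 = 1069)
(d(B) + x) + p(C(8)) = ((183/50)*(175/3) + 1069) + (7 + 12) = (427/2 + 1069) + 19 = 2565/2 + 19 = 2603/2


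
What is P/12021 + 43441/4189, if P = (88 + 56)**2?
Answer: 203022455/16785323 ≈ 12.095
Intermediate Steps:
P = 20736 (P = 144**2 = 20736)
P/12021 + 43441/4189 = 20736/12021 + 43441/4189 = 20736*(1/12021) + 43441*(1/4189) = 6912/4007 + 43441/4189 = 203022455/16785323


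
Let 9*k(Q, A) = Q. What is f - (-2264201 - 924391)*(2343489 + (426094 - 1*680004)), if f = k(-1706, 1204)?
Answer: 59965333943206/9 ≈ 6.6628e+12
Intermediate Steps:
k(Q, A) = Q/9
f = -1706/9 (f = (1/9)*(-1706) = -1706/9 ≈ -189.56)
f - (-2264201 - 924391)*(2343489 + (426094 - 1*680004)) = -1706/9 - (-2264201 - 924391)*(2343489 + (426094 - 1*680004)) = -1706/9 - (-3188592)*(2343489 + (426094 - 680004)) = -1706/9 - (-3188592)*(2343489 - 253910) = -1706/9 - (-3188592)*2089579 = -1706/9 - 1*(-6662814882768) = -1706/9 + 6662814882768 = 59965333943206/9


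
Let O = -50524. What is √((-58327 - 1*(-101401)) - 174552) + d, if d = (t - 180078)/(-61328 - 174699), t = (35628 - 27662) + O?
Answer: 222636/236027 + I*√131478 ≈ 0.94326 + 362.6*I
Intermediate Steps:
t = -42558 (t = (35628 - 27662) - 50524 = 7966 - 50524 = -42558)
d = 222636/236027 (d = (-42558 - 180078)/(-61328 - 174699) = -222636/(-236027) = -222636*(-1/236027) = 222636/236027 ≈ 0.94326)
√((-58327 - 1*(-101401)) - 174552) + d = √((-58327 - 1*(-101401)) - 174552) + 222636/236027 = √((-58327 + 101401) - 174552) + 222636/236027 = √(43074 - 174552) + 222636/236027 = √(-131478) + 222636/236027 = I*√131478 + 222636/236027 = 222636/236027 + I*√131478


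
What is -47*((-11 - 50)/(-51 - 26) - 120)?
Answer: 431413/77 ≈ 5602.8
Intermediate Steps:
-47*((-11 - 50)/(-51 - 26) - 120) = -47*(-61/(-77) - 120) = -47*(-61*(-1/77) - 120) = -47*(61/77 - 120) = -47*(-9179/77) = 431413/77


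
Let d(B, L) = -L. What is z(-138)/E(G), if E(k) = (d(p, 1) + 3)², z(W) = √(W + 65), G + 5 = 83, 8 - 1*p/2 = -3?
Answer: I*√73/4 ≈ 2.136*I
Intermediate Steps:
p = 22 (p = 16 - 2*(-3) = 16 + 6 = 22)
G = 78 (G = -5 + 83 = 78)
z(W) = √(65 + W)
E(k) = 4 (E(k) = (-1*1 + 3)² = (-1 + 3)² = 2² = 4)
z(-138)/E(G) = √(65 - 138)/4 = √(-73)*(¼) = (I*√73)*(¼) = I*√73/4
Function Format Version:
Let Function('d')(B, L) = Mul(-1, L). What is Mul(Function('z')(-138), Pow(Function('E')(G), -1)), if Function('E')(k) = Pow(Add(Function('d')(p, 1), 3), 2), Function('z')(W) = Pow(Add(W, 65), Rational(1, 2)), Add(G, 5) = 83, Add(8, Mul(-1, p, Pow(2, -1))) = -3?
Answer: Mul(Rational(1, 4), I, Pow(73, Rational(1, 2))) ≈ Mul(2.1360, I)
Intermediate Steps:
p = 22 (p = Add(16, Mul(-2, -3)) = Add(16, 6) = 22)
G = 78 (G = Add(-5, 83) = 78)
Function('z')(W) = Pow(Add(65, W), Rational(1, 2))
Function('E')(k) = 4 (Function('E')(k) = Pow(Add(Mul(-1, 1), 3), 2) = Pow(Add(-1, 3), 2) = Pow(2, 2) = 4)
Mul(Function('z')(-138), Pow(Function('E')(G), -1)) = Mul(Pow(Add(65, -138), Rational(1, 2)), Pow(4, -1)) = Mul(Pow(-73, Rational(1, 2)), Rational(1, 4)) = Mul(Mul(I, Pow(73, Rational(1, 2))), Rational(1, 4)) = Mul(Rational(1, 4), I, Pow(73, Rational(1, 2)))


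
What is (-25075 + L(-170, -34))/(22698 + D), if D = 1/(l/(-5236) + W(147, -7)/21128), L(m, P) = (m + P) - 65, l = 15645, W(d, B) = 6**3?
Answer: -74542267008/66758812477 ≈ -1.1166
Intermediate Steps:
W(d, B) = 216
L(m, P) = -65 + P + m (L(m, P) = (P + m) - 65 = -65 + P + m)
D = -1975468/5882439 (D = 1/(15645/(-5236) + 216/21128) = 1/(15645*(-1/5236) + 216*(1/21128)) = 1/(-2235/748 + 27/2641) = 1/(-5882439/1975468) = -1975468/5882439 ≈ -0.33582)
(-25075 + L(-170, -34))/(22698 + D) = (-25075 + (-65 - 34 - 170))/(22698 - 1975468/5882439) = (-25075 - 269)/(133517624954/5882439) = -25344*5882439/133517624954 = -74542267008/66758812477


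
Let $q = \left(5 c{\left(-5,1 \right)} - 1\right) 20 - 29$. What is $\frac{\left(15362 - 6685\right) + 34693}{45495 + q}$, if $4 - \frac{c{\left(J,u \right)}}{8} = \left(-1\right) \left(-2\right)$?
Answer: $\frac{21685}{23523} \approx 0.92186$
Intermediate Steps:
$c{\left(J,u \right)} = 16$ ($c{\left(J,u \right)} = 32 - 8 \left(\left(-1\right) \left(-2\right)\right) = 32 - 16 = 16$)
$q = 1551$ ($q = \left(5 \cdot 16 - 1\right) 20 - 29 = \left(80 - 1\right) 20 - 29 = 79 \cdot 20 - 29 = 1580 - 29 = 1551$)
$\frac{\left(15362 - 6685\right) + 34693}{45495 + q} = \frac{\left(15362 - 6685\right) + 34693}{45495 + 1551} = \frac{8677 + 34693}{47046} = 43370 \cdot \frac{1}{47046} = \frac{21685}{23523}$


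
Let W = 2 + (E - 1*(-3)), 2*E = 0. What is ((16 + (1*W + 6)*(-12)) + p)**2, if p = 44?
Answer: 5184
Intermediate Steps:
E = 0 (E = (1/2)*0 = 0)
W = 5 (W = 2 + (0 - 1*(-3)) = 2 + (0 + 3) = 2 + 3 = 5)
((16 + (1*W + 6)*(-12)) + p)**2 = ((16 + (1*5 + 6)*(-12)) + 44)**2 = ((16 + (5 + 6)*(-12)) + 44)**2 = ((16 + 11*(-12)) + 44)**2 = ((16 - 132) + 44)**2 = (-116 + 44)**2 = (-72)**2 = 5184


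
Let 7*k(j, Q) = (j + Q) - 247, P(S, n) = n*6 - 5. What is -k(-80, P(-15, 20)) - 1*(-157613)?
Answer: 1103503/7 ≈ 1.5764e+5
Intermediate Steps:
P(S, n) = -5 + 6*n (P(S, n) = 6*n - 5 = -5 + 6*n)
k(j, Q) = -247/7 + Q/7 + j/7 (k(j, Q) = ((j + Q) - 247)/7 = ((Q + j) - 247)/7 = (-247 + Q + j)/7 = -247/7 + Q/7 + j/7)
-k(-80, P(-15, 20)) - 1*(-157613) = -(-247/7 + (-5 + 6*20)/7 + (⅐)*(-80)) - 1*(-157613) = -(-247/7 + (-5 + 120)/7 - 80/7) + 157613 = -(-247/7 + (⅐)*115 - 80/7) + 157613 = -(-247/7 + 115/7 - 80/7) + 157613 = -1*(-212/7) + 157613 = 212/7 + 157613 = 1103503/7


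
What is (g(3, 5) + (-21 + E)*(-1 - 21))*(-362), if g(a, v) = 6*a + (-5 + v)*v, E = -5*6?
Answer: -412680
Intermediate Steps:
E = -30
g(a, v) = 6*a + v*(-5 + v)
(g(3, 5) + (-21 + E)*(-1 - 21))*(-362) = ((5² - 5*5 + 6*3) + (-21 - 30)*(-1 - 21))*(-362) = ((25 - 25 + 18) - 51*(-22))*(-362) = (18 + 1122)*(-362) = 1140*(-362) = -412680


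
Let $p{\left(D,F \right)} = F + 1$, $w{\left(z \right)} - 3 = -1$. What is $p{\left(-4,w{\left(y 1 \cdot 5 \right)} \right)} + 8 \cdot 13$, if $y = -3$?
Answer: $107$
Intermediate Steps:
$w{\left(z \right)} = 2$ ($w{\left(z \right)} = 3 - 1 = 2$)
$p{\left(D,F \right)} = 1 + F$
$p{\left(-4,w{\left(y 1 \cdot 5 \right)} \right)} + 8 \cdot 13 = \left(1 + 2\right) + 8 \cdot 13 = 3 + 104 = 107$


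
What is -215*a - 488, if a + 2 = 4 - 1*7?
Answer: 587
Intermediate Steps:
a = -5 (a = -2 + (4 - 1*7) = -2 + (4 - 7) = -2 - 3 = -5)
-215*a - 488 = -215*(-5) - 488 = 1075 - 488 = 587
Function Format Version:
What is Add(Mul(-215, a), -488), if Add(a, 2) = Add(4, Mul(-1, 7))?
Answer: 587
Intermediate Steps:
a = -5 (a = Add(-2, Add(4, Mul(-1, 7))) = Add(-2, Add(4, -7)) = Add(-2, -3) = -5)
Add(Mul(-215, a), -488) = Add(Mul(-215, -5), -488) = Add(1075, -488) = 587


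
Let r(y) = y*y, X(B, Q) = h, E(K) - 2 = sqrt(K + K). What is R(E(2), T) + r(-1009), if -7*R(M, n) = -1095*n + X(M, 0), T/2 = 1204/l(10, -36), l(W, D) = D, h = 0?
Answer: 3022853/3 ≈ 1.0076e+6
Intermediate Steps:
E(K) = 2 + sqrt(2)*sqrt(K) (E(K) = 2 + sqrt(K + K) = 2 + sqrt(2*K) = 2 + sqrt(2)*sqrt(K))
T = -602/9 (T = 2*(1204/(-36)) = 2*(1204*(-1/36)) = 2*(-301/9) = -602/9 ≈ -66.889)
X(B, Q) = 0
R(M, n) = 1095*n/7 (R(M, n) = -(-1095*n + 0)/7 = -(-1095)*n/7 = 1095*n/7)
r(y) = y**2
R(E(2), T) + r(-1009) = (1095/7)*(-602/9) + (-1009)**2 = -31390/3 + 1018081 = 3022853/3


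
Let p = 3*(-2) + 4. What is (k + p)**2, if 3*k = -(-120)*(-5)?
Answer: 40804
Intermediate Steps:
p = -2 (p = -6 + 4 = -2)
k = -200 (k = (-(-120)*(-5))/3 = (-24*25)/3 = (1/3)*(-600) = -200)
(k + p)**2 = (-200 - 2)**2 = (-202)**2 = 40804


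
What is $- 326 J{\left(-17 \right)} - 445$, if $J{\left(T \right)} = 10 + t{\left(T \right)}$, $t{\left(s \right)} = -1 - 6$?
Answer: $-1423$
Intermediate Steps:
$t{\left(s \right)} = -7$ ($t{\left(s \right)} = -1 - 6 = -7$)
$J{\left(T \right)} = 3$ ($J{\left(T \right)} = 10 - 7 = 3$)
$- 326 J{\left(-17 \right)} - 445 = \left(-326\right) 3 - 445 = -978 - 445 = -1423$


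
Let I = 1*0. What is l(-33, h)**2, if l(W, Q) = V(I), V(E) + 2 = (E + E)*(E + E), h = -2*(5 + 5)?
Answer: 4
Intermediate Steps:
h = -20 (h = -2*10 = -20)
I = 0
V(E) = -2 + 4*E**2 (V(E) = -2 + (E + E)*(E + E) = -2 + (2*E)*(2*E) = -2 + 4*E**2)
l(W, Q) = -2 (l(W, Q) = -2 + 4*0**2 = -2 + 4*0 = -2 + 0 = -2)
l(-33, h)**2 = (-2)**2 = 4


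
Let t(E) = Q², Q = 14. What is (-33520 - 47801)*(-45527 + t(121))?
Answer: 3686362251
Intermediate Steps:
t(E) = 196 (t(E) = 14² = 196)
(-33520 - 47801)*(-45527 + t(121)) = (-33520 - 47801)*(-45527 + 196) = -81321*(-45331) = 3686362251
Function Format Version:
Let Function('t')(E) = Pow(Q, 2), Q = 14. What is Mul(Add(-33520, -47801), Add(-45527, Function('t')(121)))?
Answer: 3686362251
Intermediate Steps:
Function('t')(E) = 196 (Function('t')(E) = Pow(14, 2) = 196)
Mul(Add(-33520, -47801), Add(-45527, Function('t')(121))) = Mul(Add(-33520, -47801), Add(-45527, 196)) = Mul(-81321, -45331) = 3686362251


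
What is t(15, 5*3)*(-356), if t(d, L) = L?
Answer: -5340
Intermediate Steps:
t(15, 5*3)*(-356) = (5*3)*(-356) = 15*(-356) = -5340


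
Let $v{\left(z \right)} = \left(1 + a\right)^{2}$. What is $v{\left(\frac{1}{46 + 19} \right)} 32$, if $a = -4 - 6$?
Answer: $2592$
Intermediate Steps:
$a = -10$ ($a = -4 - 6 = -10$)
$v{\left(z \right)} = 81$ ($v{\left(z \right)} = \left(1 - 10\right)^{2} = \left(-9\right)^{2} = 81$)
$v{\left(\frac{1}{46 + 19} \right)} 32 = 81 \cdot 32 = 2592$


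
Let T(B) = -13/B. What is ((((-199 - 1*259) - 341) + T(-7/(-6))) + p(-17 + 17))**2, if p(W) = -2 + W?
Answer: 32319225/49 ≈ 6.5958e+5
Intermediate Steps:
((((-199 - 1*259) - 341) + T(-7/(-6))) + p(-17 + 17))**2 = ((((-199 - 1*259) - 341) - 13/((-7/(-6)))) + (-2 + (-17 + 17)))**2 = ((((-199 - 259) - 341) - 13/((-7*(-1/6)))) + (-2 + 0))**2 = (((-458 - 341) - 13/7/6) - 2)**2 = ((-799 - 13*6/7) - 2)**2 = ((-799 - 78/7) - 2)**2 = (-5671/7 - 2)**2 = (-5685/7)**2 = 32319225/49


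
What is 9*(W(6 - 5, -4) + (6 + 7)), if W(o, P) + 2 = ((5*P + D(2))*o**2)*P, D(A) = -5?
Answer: 999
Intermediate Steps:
W(o, P) = -2 + P*o**2*(-5 + 5*P) (W(o, P) = -2 + ((5*P - 5)*o**2)*P = -2 + ((-5 + 5*P)*o**2)*P = -2 + (o**2*(-5 + 5*P))*P = -2 + P*o**2*(-5 + 5*P))
9*(W(6 - 5, -4) + (6 + 7)) = 9*((-2 - 5*(-4)*(6 - 5)**2 + 5*(-4)**2*(6 - 5)**2) + (6 + 7)) = 9*((-2 - 5*(-4)*1**2 + 5*16*1**2) + 13) = 9*((-2 - 5*(-4)*1 + 5*16*1) + 13) = 9*((-2 + 20 + 80) + 13) = 9*(98 + 13) = 9*111 = 999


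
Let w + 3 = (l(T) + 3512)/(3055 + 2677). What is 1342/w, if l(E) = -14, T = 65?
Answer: -3846172/6849 ≈ -561.57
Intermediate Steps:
w = -6849/2866 (w = -3 + (-14 + 3512)/(3055 + 2677) = -3 + 3498/5732 = -3 + 3498*(1/5732) = -3 + 1749/2866 = -6849/2866 ≈ -2.3897)
1342/w = 1342/(-6849/2866) = 1342*(-2866/6849) = -3846172/6849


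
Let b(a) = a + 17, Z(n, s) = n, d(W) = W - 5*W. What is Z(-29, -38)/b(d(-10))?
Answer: -29/57 ≈ -0.50877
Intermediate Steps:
d(W) = -4*W
b(a) = 17 + a
Z(-29, -38)/b(d(-10)) = -29/(17 - 4*(-10)) = -29/(17 + 40) = -29/57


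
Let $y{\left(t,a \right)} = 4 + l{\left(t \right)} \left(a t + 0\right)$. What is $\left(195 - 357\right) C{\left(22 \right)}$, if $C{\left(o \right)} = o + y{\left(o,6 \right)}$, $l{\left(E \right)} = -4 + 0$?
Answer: $81324$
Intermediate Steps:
$l{\left(E \right)} = -4$
$y{\left(t,a \right)} = 4 - 4 a t$ ($y{\left(t,a \right)} = 4 - 4 \left(a t + 0\right) = 4 - 4 a t$)
$C{\left(o \right)} = 4 - 23 o$ ($C{\left(o \right)} = o + \left(4 - 24 o\right) = o - \left(-4 + 24 o\right) = 4 - 23 o$)
$\left(195 - 357\right) C{\left(22 \right)} = \left(195 - 357\right) \left(4 - 506\right) = - 162 \left(4 - 506\right) = \left(-162\right) \left(-502\right) = 81324$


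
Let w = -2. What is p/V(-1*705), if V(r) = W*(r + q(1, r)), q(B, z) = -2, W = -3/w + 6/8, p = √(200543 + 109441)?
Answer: -16*√19374/6363 ≈ -0.35000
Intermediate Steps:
p = 4*√19374 (p = √309984 = 4*√19374 ≈ 556.76)
W = 9/4 (W = -3/(-2) + 6/8 = -3*(-½) + 6*(⅛) = 3/2 + ¾ = 9/4 ≈ 2.2500)
V(r) = -9/2 + 9*r/4 (V(r) = 9*(r - 2)/4 = 9*(-2 + r)/4 = -9/2 + 9*r/4)
p/V(-1*705) = (4*√19374)/(-9/2 + 9*(-1*705)/4) = (4*√19374)/(-9/2 + (9/4)*(-705)) = (4*√19374)/(-9/2 - 6345/4) = (4*√19374)/(-6363/4) = (4*√19374)*(-4/6363) = -16*√19374/6363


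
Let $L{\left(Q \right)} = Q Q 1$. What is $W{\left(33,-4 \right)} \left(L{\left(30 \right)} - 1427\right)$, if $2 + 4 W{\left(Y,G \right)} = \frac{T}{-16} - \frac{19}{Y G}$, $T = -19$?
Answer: $\frac{186031}{2112} \approx 88.083$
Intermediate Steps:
$L{\left(Q \right)} = Q^{2}$ ($L{\left(Q \right)} = Q^{2} \cdot 1 = Q^{2}$)
$W{\left(Y,G \right)} = - \frac{13}{64} - \frac{19}{4 G Y}$ ($W{\left(Y,G \right)} = - \frac{1}{2} + \frac{- \frac{19}{-16} - \frac{19}{Y G}}{4} = - \frac{1}{2} + \frac{\left(-19\right) \left(- \frac{1}{16}\right) - \frac{19}{G Y}}{4} = - \frac{1}{2} + \frac{\frac{19}{16} - 19 \frac{1}{G Y}}{4} = - \frac{1}{2} + \frac{\frac{19}{16} - \frac{19}{G Y}}{4} = - \frac{1}{2} + \left(\frac{19}{64} - \frac{19}{4 G Y}\right) = - \frac{13}{64} - \frac{19}{4 G Y}$)
$W{\left(33,-4 \right)} \left(L{\left(30 \right)} - 1427\right) = \left(- \frac{13}{64} - \frac{19}{4 \left(-4\right) 33}\right) \left(30^{2} - 1427\right) = \left(- \frac{13}{64} - \left(- \frac{19}{16}\right) \frac{1}{33}\right) \left(900 - 1427\right) = \left(- \frac{13}{64} + \frac{19}{528}\right) \left(-527\right) = \left(- \frac{353}{2112}\right) \left(-527\right) = \frac{186031}{2112}$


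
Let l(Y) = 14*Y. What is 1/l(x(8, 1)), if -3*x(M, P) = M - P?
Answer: -3/98 ≈ -0.030612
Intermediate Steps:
x(M, P) = -M/3 + P/3 (x(M, P) = -(M - P)/3 = -M/3 + P/3)
1/l(x(8, 1)) = 1/(14*(-1/3*8 + (1/3)*1)) = 1/(14*(-8/3 + 1/3)) = 1/(14*(-7/3)) = 1/(-98/3) = -3/98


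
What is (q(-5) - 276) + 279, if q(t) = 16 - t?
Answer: 24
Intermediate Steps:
(q(-5) - 276) + 279 = ((16 - 1*(-5)) - 276) + 279 = ((16 + 5) - 276) + 279 = (21 - 276) + 279 = -255 + 279 = 24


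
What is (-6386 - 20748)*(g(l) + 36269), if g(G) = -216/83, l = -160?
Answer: -81676351874/83 ≈ -9.8405e+8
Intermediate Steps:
g(G) = -216/83 (g(G) = -216*1/83 = -216/83)
(-6386 - 20748)*(g(l) + 36269) = (-6386 - 20748)*(-216/83 + 36269) = -27134*3010111/83 = -81676351874/83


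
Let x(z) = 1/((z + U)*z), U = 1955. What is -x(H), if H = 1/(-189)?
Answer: 35721/369494 ≈ 0.096675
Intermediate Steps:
H = -1/189 ≈ -0.0052910
x(z) = 1/(z*(1955 + z)) (x(z) = 1/((z + 1955)*z) = 1/((1955 + z)*z) = 1/(z*(1955 + z)))
-x(H) = -1/((-1/189)*(1955 - 1/189)) = -(-189)/369494/189 = -(-189)*189/369494 = -1*(-35721/369494) = 35721/369494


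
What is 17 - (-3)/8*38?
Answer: 125/4 ≈ 31.250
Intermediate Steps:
17 - (-3)/8*38 = 17 - 3*(-⅛)*38 = 17 + (3/8)*38 = 17 + 57/4 = 125/4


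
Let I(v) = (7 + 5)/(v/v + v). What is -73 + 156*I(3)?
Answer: 395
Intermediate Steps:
I(v) = 12/(1 + v)
-73 + 156*I(3) = -73 + 156*(12/(1 + 3)) = -73 + 156*(12/4) = -73 + 156*(12*(¼)) = -73 + 156*3 = -73 + 468 = 395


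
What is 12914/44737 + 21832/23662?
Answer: 58284966/48116677 ≈ 1.2113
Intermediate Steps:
12914/44737 + 21832/23662 = 12914*(1/44737) + 21832*(1/23662) = 1174/4067 + 10916/11831 = 58284966/48116677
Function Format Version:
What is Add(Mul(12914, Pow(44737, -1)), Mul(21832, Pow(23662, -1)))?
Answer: Rational(58284966, 48116677) ≈ 1.2113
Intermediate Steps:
Add(Mul(12914, Pow(44737, -1)), Mul(21832, Pow(23662, -1))) = Add(Mul(12914, Rational(1, 44737)), Mul(21832, Rational(1, 23662))) = Add(Rational(1174, 4067), Rational(10916, 11831)) = Rational(58284966, 48116677)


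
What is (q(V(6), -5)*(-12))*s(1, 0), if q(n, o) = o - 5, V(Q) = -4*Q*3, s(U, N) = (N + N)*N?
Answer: 0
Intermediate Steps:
s(U, N) = 2*N**2 (s(U, N) = (2*N)*N = 2*N**2)
V(Q) = -12*Q
q(n, o) = -5 + o
(q(V(6), -5)*(-12))*s(1, 0) = ((-5 - 5)*(-12))*(2*0**2) = (-10*(-12))*(2*0) = 120*0 = 0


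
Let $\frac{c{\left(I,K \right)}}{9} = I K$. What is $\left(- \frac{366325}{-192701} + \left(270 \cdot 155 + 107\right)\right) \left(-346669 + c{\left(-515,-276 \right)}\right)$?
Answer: $\frac{7540485217233562}{192701} \approx 3.913 \cdot 10^{10}$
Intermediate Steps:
$c{\left(I,K \right)} = 9 I K$
$\left(- \frac{366325}{-192701} + \left(270 \cdot 155 + 107\right)\right) \left(-346669 + c{\left(-515,-276 \right)}\right) = \left(- \frac{366325}{-192701} + \left(270 \cdot 155 + 107\right)\right) \left(-346669 + 9 \left(-515\right) \left(-276\right)\right) = \left(\left(-366325\right) \left(- \frac{1}{192701}\right) + \left(41850 + 107\right)\right) \left(-346669 + 1279260\right) = \left(\frac{366325}{192701} + 41957\right) 932591 = \frac{8085522182}{192701} \cdot 932591 = \frac{7540485217233562}{192701}$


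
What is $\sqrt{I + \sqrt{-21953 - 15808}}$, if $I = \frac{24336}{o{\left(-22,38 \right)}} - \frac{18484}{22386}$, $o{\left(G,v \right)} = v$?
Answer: $\frac{\sqrt{28927141002942 + 45227252889 i \sqrt{37761}}}{212667} \approx 25.574 + 3.7992 i$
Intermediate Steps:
$I = \frac{136020826}{212667}$ ($I = \frac{24336}{38} - \frac{18484}{22386} = 24336 \cdot \frac{1}{38} - \frac{9242}{11193} = \frac{12168}{19} - \frac{9242}{11193} = \frac{136020826}{212667} \approx 639.6$)
$\sqrt{I + \sqrt{-21953 - 15808}} = \sqrt{\frac{136020826}{212667} + \sqrt{-21953 - 15808}} = \sqrt{\frac{136020826}{212667} + \sqrt{-37761}} = \sqrt{\frac{136020826}{212667} + i \sqrt{37761}}$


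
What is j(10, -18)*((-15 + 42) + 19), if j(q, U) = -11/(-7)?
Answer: 506/7 ≈ 72.286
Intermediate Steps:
j(q, U) = 11/7 (j(q, U) = -11*(-⅐) = 11/7)
j(10, -18)*((-15 + 42) + 19) = 11*((-15 + 42) + 19)/7 = 11*(27 + 19)/7 = (11/7)*46 = 506/7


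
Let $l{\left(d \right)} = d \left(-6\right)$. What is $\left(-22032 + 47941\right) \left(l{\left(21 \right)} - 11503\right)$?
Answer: $-301295761$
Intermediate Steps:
$l{\left(d \right)} = - 6 d$
$\left(-22032 + 47941\right) \left(l{\left(21 \right)} - 11503\right) = \left(-22032 + 47941\right) \left(\left(-6\right) 21 - 11503\right) = 25909 \left(-126 - 11503\right) = 25909 \left(-11629\right) = -301295761$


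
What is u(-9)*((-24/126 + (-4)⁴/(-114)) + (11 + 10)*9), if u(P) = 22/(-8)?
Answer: -272943/532 ≈ -513.05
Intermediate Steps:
u(P) = -11/4 (u(P) = 22*(-⅛) = -11/4)
u(-9)*((-24/126 + (-4)⁴/(-114)) + (11 + 10)*9) = -11*((-24/126 + (-4)⁴/(-114)) + (11 + 10)*9)/4 = -11*((-24*1/126 + 256*(-1/114)) + 21*9)/4 = -11*((-4/21 - 128/57) + 189)/4 = -11*(-324/133 + 189)/4 = -11/4*24813/133 = -272943/532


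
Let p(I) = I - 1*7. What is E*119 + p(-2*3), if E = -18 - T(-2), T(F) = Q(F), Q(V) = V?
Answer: -1917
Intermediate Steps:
T(F) = F
p(I) = -7 + I (p(I) = I - 7 = -7 + I)
E = -16 (E = -18 - 1*(-2) = -18 + 2 = -16)
E*119 + p(-2*3) = -16*119 + (-7 - 2*3) = -1904 + (-7 - 6) = -1904 - 13 = -1917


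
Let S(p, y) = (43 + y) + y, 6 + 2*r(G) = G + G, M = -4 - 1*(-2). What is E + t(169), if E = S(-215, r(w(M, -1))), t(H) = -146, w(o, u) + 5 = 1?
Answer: -117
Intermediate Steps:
M = -2 (M = -4 + 2 = -2)
w(o, u) = -4 (w(o, u) = -5 + 1 = -4)
r(G) = -3 + G (r(G) = -3 + (G + G)/2 = -3 + (2*G)/2 = -3 + G)
S(p, y) = 43 + 2*y
E = 29 (E = 43 + 2*(-3 - 4) = 43 + 2*(-7) = 43 - 14 = 29)
E + t(169) = 29 - 146 = -117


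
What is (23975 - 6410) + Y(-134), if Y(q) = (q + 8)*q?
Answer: 34449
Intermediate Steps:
Y(q) = q*(8 + q) (Y(q) = (8 + q)*q = q*(8 + q))
(23975 - 6410) + Y(-134) = (23975 - 6410) - 134*(8 - 134) = 17565 - 134*(-126) = 17565 + 16884 = 34449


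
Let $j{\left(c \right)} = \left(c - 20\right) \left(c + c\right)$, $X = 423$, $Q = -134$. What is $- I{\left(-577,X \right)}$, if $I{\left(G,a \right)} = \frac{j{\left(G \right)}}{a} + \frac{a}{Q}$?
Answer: $- \frac{30712921}{18894} \approx -1625.5$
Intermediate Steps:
$j{\left(c \right)} = 2 c \left(-20 + c\right)$ ($j{\left(c \right)} = \left(-20 + c\right) 2 c = 2 c \left(-20 + c\right)$)
$I{\left(G,a \right)} = - \frac{a}{134} + \frac{2 G \left(-20 + G\right)}{a}$ ($I{\left(G,a \right)} = \frac{2 G \left(-20 + G\right)}{a} + \frac{a}{-134} = \frac{2 G \left(-20 + G\right)}{a} + a \left(- \frac{1}{134}\right) = \frac{2 G \left(-20 + G\right)}{a} - \frac{a}{134} = - \frac{a}{134} + \frac{2 G \left(-20 + G\right)}{a}$)
$- I{\left(-577,X \right)} = - \frac{- 423^{2} + 268 \left(-577\right) \left(-20 - 577\right)}{134 \cdot 423} = - \frac{\left(-1\right) 178929 + 268 \left(-577\right) \left(-597\right)}{134 \cdot 423} = - \frac{-178929 + 92317692}{134 \cdot 423} = - \frac{92138763}{134 \cdot 423} = \left(-1\right) \frac{30712921}{18894} = - \frac{30712921}{18894}$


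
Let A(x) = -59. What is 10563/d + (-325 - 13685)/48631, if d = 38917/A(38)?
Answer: -30852893097/1892572627 ≈ -16.302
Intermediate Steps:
d = -38917/59 (d = 38917/(-59) = 38917*(-1/59) = -38917/59 ≈ -659.61)
10563/d + (-325 - 13685)/48631 = 10563/(-38917/59) + (-325 - 13685)/48631 = 10563*(-59/38917) - 14010*1/48631 = -623217/38917 - 14010/48631 = -30852893097/1892572627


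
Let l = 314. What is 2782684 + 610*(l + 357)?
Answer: 3191994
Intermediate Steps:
2782684 + 610*(l + 357) = 2782684 + 610*(314 + 357) = 2782684 + 610*671 = 2782684 + 409310 = 3191994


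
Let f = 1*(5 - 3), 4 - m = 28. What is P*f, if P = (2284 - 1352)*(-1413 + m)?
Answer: -2678568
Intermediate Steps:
m = -24 (m = 4 - 1*28 = 4 - 28 = -24)
f = 2 (f = 1*2 = 2)
P = -1339284 (P = (2284 - 1352)*(-1413 - 24) = 932*(-1437) = -1339284)
P*f = -1339284*2 = -2678568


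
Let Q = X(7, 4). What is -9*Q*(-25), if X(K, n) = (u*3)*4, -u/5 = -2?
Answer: 27000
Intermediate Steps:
u = 10 (u = -5*(-2) = 10)
X(K, n) = 120 (X(K, n) = (10*3)*4 = 30*4 = 120)
Q = 120
-9*Q*(-25) = -9*120*(-25) = -1080*(-25) = 27000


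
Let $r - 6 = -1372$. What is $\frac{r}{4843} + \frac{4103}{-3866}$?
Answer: $- \frac{25151785}{18723038} \approx -1.3434$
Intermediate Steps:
$r = -1366$ ($r = 6 - 1372 = -1366$)
$\frac{r}{4843} + \frac{4103}{-3866} = - \frac{1366}{4843} + \frac{4103}{-3866} = \left(-1366\right) \frac{1}{4843} + 4103 \left(- \frac{1}{3866}\right) = - \frac{1366}{4843} - \frac{4103}{3866} = - \frac{25151785}{18723038}$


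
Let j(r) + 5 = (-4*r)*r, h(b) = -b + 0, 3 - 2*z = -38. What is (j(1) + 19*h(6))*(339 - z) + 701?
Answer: -76949/2 ≈ -38475.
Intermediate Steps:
z = 41/2 (z = 3/2 - ½*(-38) = 3/2 + 19 = 41/2 ≈ 20.500)
h(b) = -b
j(r) = -5 - 4*r² (j(r) = -5 + (-4*r)*r = -5 - 4*r²)
(j(1) + 19*h(6))*(339 - z) + 701 = ((-5 - 4*1²) + 19*(-1*6))*(339 - 1*41/2) + 701 = ((-5 - 4*1) + 19*(-6))*(339 - 41/2) + 701 = ((-5 - 4) - 114)*(637/2) + 701 = (-9 - 114)*(637/2) + 701 = -123*637/2 + 701 = -78351/2 + 701 = -76949/2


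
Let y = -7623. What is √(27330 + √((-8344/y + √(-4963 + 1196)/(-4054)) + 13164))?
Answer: √(489142050910920 + 133782*√4054*√(58121338552 - 1089*I*√3767))/133782 ≈ 165.66 - 1.9912e-7*I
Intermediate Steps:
√(27330 + √((-8344/y + √(-4963 + 1196)/(-4054)) + 13164)) = √(27330 + √((-8344/(-7623) + √(-4963 + 1196)/(-4054)) + 13164)) = √(27330 + √((-8344*(-1/7623) + √(-3767)*(-1/4054)) + 13164)) = √(27330 + √((1192/1089 + (I*√3767)*(-1/4054)) + 13164)) = √(27330 + √((1192/1089 - I*√3767/4054) + 13164)) = √(27330 + √(14336788/1089 - I*√3767/4054))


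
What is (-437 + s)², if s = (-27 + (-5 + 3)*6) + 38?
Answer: 191844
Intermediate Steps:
s = -1 (s = (-27 - 2*6) + 38 = (-27 - 12) + 38 = -39 + 38 = -1)
(-437 + s)² = (-437 - 1)² = (-438)² = 191844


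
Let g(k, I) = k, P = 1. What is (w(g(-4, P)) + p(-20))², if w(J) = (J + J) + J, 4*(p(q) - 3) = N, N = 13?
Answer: 529/16 ≈ 33.063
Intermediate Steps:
p(q) = 25/4 (p(q) = 3 + (¼)*13 = 3 + 13/4 = 25/4)
w(J) = 3*J (w(J) = 2*J + J = 3*J)
(w(g(-4, P)) + p(-20))² = (3*(-4) + 25/4)² = (-12 + 25/4)² = (-23/4)² = 529/16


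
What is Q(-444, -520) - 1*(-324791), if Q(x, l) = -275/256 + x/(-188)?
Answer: 3907900803/12032 ≈ 3.2479e+5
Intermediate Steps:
Q(x, l) = -275/256 - x/188 (Q(x, l) = -275*1/256 + x*(-1/188) = -275/256 - x/188)
Q(-444, -520) - 1*(-324791) = (-275/256 - 1/188*(-444)) - 1*(-324791) = (-275/256 + 111/47) + 324791 = 15491/12032 + 324791 = 3907900803/12032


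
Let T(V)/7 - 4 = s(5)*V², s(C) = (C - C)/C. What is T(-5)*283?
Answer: 7924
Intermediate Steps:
s(C) = 0 (s(C) = 0/C = 0)
T(V) = 28 (T(V) = 28 + 7*(0*V²) = 28 + 7*0 = 28 + 0 = 28)
T(-5)*283 = 28*283 = 7924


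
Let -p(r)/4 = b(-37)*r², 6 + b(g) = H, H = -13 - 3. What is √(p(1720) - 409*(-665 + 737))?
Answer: 2*√65077438 ≈ 16134.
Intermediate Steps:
H = -16
b(g) = -22 (b(g) = -6 - 16 = -22)
p(r) = 88*r² (p(r) = -(-88)*r² = 88*r²)
√(p(1720) - 409*(-665 + 737)) = √(88*1720² - 409*(-665 + 737)) = √(88*2958400 - 409*72) = √(260339200 - 29448) = √260309752 = 2*√65077438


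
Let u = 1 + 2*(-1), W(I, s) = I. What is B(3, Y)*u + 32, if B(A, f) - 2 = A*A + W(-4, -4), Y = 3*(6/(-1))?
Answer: 25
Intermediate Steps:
u = -1 (u = 1 - 2 = -1)
Y = -18 (Y = 3*(6*(-1)) = 3*(-6) = -18)
B(A, f) = -2 + A² (B(A, f) = 2 + (A*A - 4) = 2 + (A² - 4) = 2 + (-4 + A²) = -2 + A²)
B(3, Y)*u + 32 = (-2 + 3²)*(-1) + 32 = (-2 + 9)*(-1) + 32 = 7*(-1) + 32 = -7 + 32 = 25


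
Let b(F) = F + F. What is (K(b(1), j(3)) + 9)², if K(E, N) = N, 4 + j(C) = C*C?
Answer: 196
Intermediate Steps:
b(F) = 2*F
j(C) = -4 + C² (j(C) = -4 + C*C = -4 + C²)
(K(b(1), j(3)) + 9)² = ((-4 + 3²) + 9)² = ((-4 + 9) + 9)² = (5 + 9)² = 14² = 196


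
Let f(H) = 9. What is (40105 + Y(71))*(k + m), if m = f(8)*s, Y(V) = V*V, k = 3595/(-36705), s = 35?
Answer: 104363827616/7341 ≈ 1.4217e+7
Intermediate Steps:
k = -719/7341 (k = 3595*(-1/36705) = -719/7341 ≈ -0.097943)
Y(V) = V²
m = 315 (m = 9*35 = 315)
(40105 + Y(71))*(k + m) = (40105 + 71²)*(-719/7341 + 315) = (40105 + 5041)*(2311696/7341) = 45146*(2311696/7341) = 104363827616/7341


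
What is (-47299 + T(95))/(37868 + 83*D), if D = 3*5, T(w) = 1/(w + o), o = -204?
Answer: -5155592/4263317 ≈ -1.2093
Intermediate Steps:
T(w) = 1/(-204 + w) (T(w) = 1/(w - 204) = 1/(-204 + w))
D = 15
(-47299 + T(95))/(37868 + 83*D) = (-47299 + 1/(-204 + 95))/(37868 + 83*15) = (-47299 + 1/(-109))/(37868 + 1245) = (-47299 - 1/109)/39113 = -5155592/109*1/39113 = -5155592/4263317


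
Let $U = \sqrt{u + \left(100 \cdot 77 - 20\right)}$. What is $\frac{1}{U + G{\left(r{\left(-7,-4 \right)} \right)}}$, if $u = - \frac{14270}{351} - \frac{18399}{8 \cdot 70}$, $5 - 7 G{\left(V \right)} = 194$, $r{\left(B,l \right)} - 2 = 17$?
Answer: $\frac{5307120}{1351839311} + \frac{12 \sqrt{2040854567115}}{1351839311} \approx 0.016607$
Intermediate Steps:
$r{\left(B,l \right)} = 19$ ($r{\left(B,l \right)} = 2 + 17 = 19$)
$G{\left(V \right)} = -27$ ($G{\left(V \right)} = \frac{5}{7} - \frac{194}{7} = -27$)
$u = - \frac{14449249}{196560}$ ($u = \left(-14270\right) \frac{1}{351} - \frac{18399}{560} = - \frac{14270}{351} - \frac{18399}{560} = - \frac{14449249}{196560} \approx -73.511$)
$U = \frac{\sqrt{2040854567115}}{16380}$ ($U = \sqrt{- \frac{14449249}{196560} + \left(100 \cdot 77 - 20\right)} = \sqrt{- \frac{14449249}{196560} + \left(7700 - 20\right)} = \sqrt{- \frac{14449249}{196560} + 7680} = \sqrt{\frac{1495131551}{196560}} = \frac{\sqrt{2040854567115}}{16380} \approx 87.215$)
$\frac{1}{U + G{\left(r{\left(-7,-4 \right)} \right)}} = \frac{1}{\frac{\sqrt{2040854567115}}{16380} - 27} = \frac{1}{-27 + \frac{\sqrt{2040854567115}}{16380}}$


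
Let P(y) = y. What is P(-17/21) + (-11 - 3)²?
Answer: 4099/21 ≈ 195.19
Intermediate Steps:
P(-17/21) + (-11 - 3)² = -17/21 + (-11 - 3)² = -17*1/21 + (-14)² = -17/21 + 196 = 4099/21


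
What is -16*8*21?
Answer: -2688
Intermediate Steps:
-16*8*21 = -128*21 = -2688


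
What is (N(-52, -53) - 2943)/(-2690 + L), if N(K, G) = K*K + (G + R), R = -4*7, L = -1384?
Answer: 160/2037 ≈ 0.078547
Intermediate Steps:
R = -28
N(K, G) = -28 + G + K² (N(K, G) = K*K + (G - 28) = K² + (-28 + G) = -28 + G + K²)
(N(-52, -53) - 2943)/(-2690 + L) = ((-28 - 53 + (-52)²) - 2943)/(-2690 - 1384) = ((-28 - 53 + 2704) - 2943)/(-4074) = (2623 - 2943)*(-1/4074) = -320*(-1/4074) = 160/2037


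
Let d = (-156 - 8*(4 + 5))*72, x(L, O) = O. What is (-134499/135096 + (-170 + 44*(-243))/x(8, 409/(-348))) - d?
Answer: 472552875143/18418088 ≈ 25657.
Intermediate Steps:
d = -16416 (d = (-156 - 8*9)*72 = (-156 - 72)*72 = -228*72 = -16416)
(-134499/135096 + (-170 + 44*(-243))/x(8, 409/(-348))) - d = (-134499/135096 + (-170 + 44*(-243))/((409/(-348)))) - 1*(-16416) = (-134499*1/135096 + (-170 - 10692)/((409*(-1/348)))) + 16416 = (-44833/45032 - 10862/(-409/348)) + 16416 = (-44833/45032 - 10862*(-348/409)) + 16416 = (-44833/45032 + 3779976/409) + 16416 = 170201542535/18418088 + 16416 = 472552875143/18418088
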